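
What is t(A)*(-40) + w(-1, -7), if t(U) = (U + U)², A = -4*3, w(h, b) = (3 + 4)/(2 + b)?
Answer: -115207/5 ≈ -23041.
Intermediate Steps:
w(h, b) = 7/(2 + b)
A = -12
t(U) = 4*U² (t(U) = (2*U)² = 4*U²)
t(A)*(-40) + w(-1, -7) = (4*(-12)²)*(-40) + 7/(2 - 7) = (4*144)*(-40) + 7/(-5) = 576*(-40) + 7*(-⅕) = -23040 - 7/5 = -115207/5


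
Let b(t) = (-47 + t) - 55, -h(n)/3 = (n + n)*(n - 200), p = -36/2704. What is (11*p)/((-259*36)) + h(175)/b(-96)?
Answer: -3063969637/23111088 ≈ -132.58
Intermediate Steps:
p = -9/676 (p = -36*1/2704 = -9/676 ≈ -0.013314)
h(n) = -6*n*(-200 + n) (h(n) = -3*(n + n)*(n - 200) = -3*2*n*(-200 + n) = -6*n*(-200 + n))
b(t) = -102 + t
(11*p)/((-259*36)) + h(175)/b(-96) = (11*(-9/676))/((-259*36)) + (6*175*(200 - 1*175))/(-102 - 96) = -99/676/(-9324) + (6*175*(200 - 175))/(-198) = -99/676*(-1/9324) + (6*175*25)*(-1/198) = 11/700336 + 26250*(-1/198) = 11/700336 - 4375/33 = -3063969637/23111088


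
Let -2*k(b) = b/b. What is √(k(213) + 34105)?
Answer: √136418/2 ≈ 184.67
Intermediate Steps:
k(b) = -½ (k(b) = -b/(2*b) = -½*1 = -½)
√(k(213) + 34105) = √(-½ + 34105) = √(68209/2) = √136418/2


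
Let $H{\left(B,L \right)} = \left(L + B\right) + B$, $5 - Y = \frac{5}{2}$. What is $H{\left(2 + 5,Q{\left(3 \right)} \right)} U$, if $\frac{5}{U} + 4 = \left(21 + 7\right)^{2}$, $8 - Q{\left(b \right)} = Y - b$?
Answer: $\frac{15}{104} \approx 0.14423$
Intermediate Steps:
$Y = \frac{5}{2}$ ($Y = 5 - \frac{5}{2} = \frac{5}{2} \approx 2.5$)
$Q{\left(b \right)} = \frac{11}{2} + b$ ($Q{\left(b \right)} = 8 - \left(\frac{5}{2} - b\right) = 8 + \left(- \frac{5}{2} + b\right) = \frac{11}{2} + b$)
$U = \frac{1}{156}$ ($U = \frac{5}{-4 + \left(21 + 7\right)^{2}} = \frac{5}{-4 + 28^{2}} = \frac{5}{-4 + 784} = \frac{5}{780} = 5 \cdot \frac{1}{780} = \frac{1}{156} \approx 0.0064103$)
$H{\left(B,L \right)} = L + 2 B$ ($H{\left(B,L \right)} = \left(B + L\right) + B = L + 2 B$)
$H{\left(2 + 5,Q{\left(3 \right)} \right)} U = \left(\left(\frac{11}{2} + 3\right) + 2 \left(2 + 5\right)\right) \frac{1}{156} = \left(\frac{17}{2} + 2 \cdot 7\right) \frac{1}{156} = \left(\frac{17}{2} + 14\right) \frac{1}{156} = \frac{45}{2} \cdot \frac{1}{156} = \frac{15}{104}$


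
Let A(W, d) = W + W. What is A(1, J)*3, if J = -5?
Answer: 6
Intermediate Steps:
A(W, d) = 2*W
A(1, J)*3 = (2*1)*3 = 2*3 = 6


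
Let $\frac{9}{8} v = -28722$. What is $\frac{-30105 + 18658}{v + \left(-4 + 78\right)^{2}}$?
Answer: $\frac{34341}{60164} \approx 0.57079$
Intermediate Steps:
$v = - \frac{76592}{3}$ ($v = \frac{8}{9} \left(-28722\right) = - \frac{76592}{3} \approx -25531.0$)
$\frac{-30105 + 18658}{v + \left(-4 + 78\right)^{2}} = \frac{-30105 + 18658}{- \frac{76592}{3} + \left(-4 + 78\right)^{2}} = - \frac{11447}{- \frac{76592}{3} + 74^{2}} = - \frac{11447}{- \frac{76592}{3} + 5476} = - \frac{11447}{- \frac{60164}{3}} = \left(-11447\right) \left(- \frac{3}{60164}\right) = \frac{34341}{60164}$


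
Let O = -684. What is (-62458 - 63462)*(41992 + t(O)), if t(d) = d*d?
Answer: -64200060160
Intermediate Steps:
t(d) = d²
(-62458 - 63462)*(41992 + t(O)) = (-62458 - 63462)*(41992 + (-684)²) = -125920*(41992 + 467856) = -125920*509848 = -64200060160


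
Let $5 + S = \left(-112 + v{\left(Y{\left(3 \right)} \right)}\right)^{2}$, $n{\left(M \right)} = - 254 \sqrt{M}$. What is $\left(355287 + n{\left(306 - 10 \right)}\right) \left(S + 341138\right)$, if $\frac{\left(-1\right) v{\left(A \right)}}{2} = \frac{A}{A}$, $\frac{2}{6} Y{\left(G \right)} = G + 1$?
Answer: $125817430023 - 179897532 \sqrt{74} \approx 1.2427 \cdot 10^{11}$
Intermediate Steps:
$Y{\left(G \right)} = 3 + 3 G$ ($Y{\left(G \right)} = 3 \left(G + 1\right) = 3 \left(1 + G\right) = 3 + 3 G$)
$v{\left(A \right)} = -2$ ($v{\left(A \right)} = - 2 \frac{A}{A} = \left(-2\right) 1 = -2$)
$S = 12991$ ($S = -5 + \left(-112 - 2\right)^{2} = -5 + \left(-114\right)^{2} = -5 + 12996 = 12991$)
$\left(355287 + n{\left(306 - 10 \right)}\right) \left(S + 341138\right) = \left(355287 - 254 \sqrt{306 - 10}\right) \left(12991 + 341138\right) = \left(355287 - 254 \sqrt{296}\right) 354129 = \left(355287 - 254 \cdot 2 \sqrt{74}\right) 354129 = \left(355287 - 508 \sqrt{74}\right) 354129 = 125817430023 - 179897532 \sqrt{74}$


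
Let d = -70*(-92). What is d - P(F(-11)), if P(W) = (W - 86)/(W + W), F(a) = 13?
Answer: 167513/26 ≈ 6442.8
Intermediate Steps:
d = 6440
P(W) = (-86 + W)/(2*W) (P(W) = (-86 + W)/((2*W)) = (-86 + W)*(1/(2*W)) = (-86 + W)/(2*W))
d - P(F(-11)) = 6440 - (-86 + 13)/(2*13) = 6440 - (-73)/(2*13) = 6440 - 1*(-73/26) = 6440 + 73/26 = 167513/26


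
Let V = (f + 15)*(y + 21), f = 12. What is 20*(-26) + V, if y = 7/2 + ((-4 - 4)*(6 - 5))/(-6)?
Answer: 355/2 ≈ 177.50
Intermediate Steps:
y = 29/6 (y = 7*(½) - 8*1*(-⅙) = 7/2 - 8*(-⅙) = 7/2 + 4/3 = 29/6 ≈ 4.8333)
V = 1395/2 (V = (12 + 15)*(29/6 + 21) = 27*(155/6) = 1395/2 ≈ 697.50)
20*(-26) + V = 20*(-26) + 1395/2 = -520 + 1395/2 = 355/2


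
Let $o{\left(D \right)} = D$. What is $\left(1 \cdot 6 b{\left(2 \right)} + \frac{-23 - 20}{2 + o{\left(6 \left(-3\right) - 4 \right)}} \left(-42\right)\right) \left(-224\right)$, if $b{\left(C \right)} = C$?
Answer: $\frac{87696}{5} \approx 17539.0$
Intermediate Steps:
$\left(1 \cdot 6 b{\left(2 \right)} + \frac{-23 - 20}{2 + o{\left(6 \left(-3\right) - 4 \right)}} \left(-42\right)\right) \left(-224\right) = \left(1 \cdot 6 \cdot 2 + \frac{-23 - 20}{2 + \left(6 \left(-3\right) - 4\right)} \left(-42\right)\right) \left(-224\right) = \left(6 \cdot 2 + - \frac{43}{2 - 22} \left(-42\right)\right) \left(-224\right) = \left(12 + - \frac{43}{2 - 22} \left(-42\right)\right) \left(-224\right) = \left(12 + - \frac{43}{-20} \left(-42\right)\right) \left(-224\right) = \left(12 + \left(-43\right) \left(- \frac{1}{20}\right) \left(-42\right)\right) \left(-224\right) = \left(12 + \frac{43}{20} \left(-42\right)\right) \left(-224\right) = \left(12 - \frac{903}{10}\right) \left(-224\right) = \left(- \frac{783}{10}\right) \left(-224\right) = \frac{87696}{5}$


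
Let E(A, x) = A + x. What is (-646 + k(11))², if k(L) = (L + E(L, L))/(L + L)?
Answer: 1661521/4 ≈ 4.1538e+5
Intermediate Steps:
k(L) = 3/2 (k(L) = (L + (L + L))/(L + L) = (L + 2*L)/((2*L)) = (3*L)*(1/(2*L)) = 3/2)
(-646 + k(11))² = (-646 + 3/2)² = (-1289/2)² = 1661521/4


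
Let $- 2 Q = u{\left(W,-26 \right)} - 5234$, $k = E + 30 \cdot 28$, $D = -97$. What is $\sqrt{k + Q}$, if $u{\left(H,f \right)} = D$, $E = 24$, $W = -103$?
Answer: $\frac{\sqrt{14118}}{2} \approx 59.41$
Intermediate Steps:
$u{\left(H,f \right)} = -97$
$k = 864$ ($k = 24 + 30 \cdot 28 = 24 + 840 = 864$)
$Q = \frac{5331}{2}$ ($Q = - \frac{-97 - 5234}{2} = \left(- \frac{1}{2}\right) \left(-5331\right) = \frac{5331}{2} \approx 2665.5$)
$\sqrt{k + Q} = \sqrt{864 + \frac{5331}{2}} = \sqrt{\frac{7059}{2}} = \frac{\sqrt{14118}}{2}$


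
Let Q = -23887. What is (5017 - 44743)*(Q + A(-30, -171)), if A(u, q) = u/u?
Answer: 948895236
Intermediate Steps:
A(u, q) = 1
(5017 - 44743)*(Q + A(-30, -171)) = (5017 - 44743)*(-23887 + 1) = -39726*(-23886) = 948895236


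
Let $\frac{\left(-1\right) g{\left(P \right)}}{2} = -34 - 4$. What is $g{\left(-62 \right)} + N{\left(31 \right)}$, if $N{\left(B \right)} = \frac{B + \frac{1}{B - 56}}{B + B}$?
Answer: $\frac{59287}{775} \approx 76.499$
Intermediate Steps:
$N{\left(B \right)} = \frac{B + \frac{1}{-56 + B}}{2 B}$
$g{\left(P \right)} = 76$ ($g{\left(P \right)} = - 2 \left(-34 - 4\right) = \left(-2\right) \left(-38\right) = 76$)
$g{\left(-62 \right)} + N{\left(31 \right)} = 76 + \frac{1 + 31^{2} - 1736}{2 \cdot 31 \left(-56 + 31\right)} = 76 + \frac{1}{2} \cdot \frac{1}{31} \frac{1}{-25} \left(1 + 961 - 1736\right) = 76 + \frac{1}{2} \cdot \frac{1}{31} \left(- \frac{1}{25}\right) \left(-774\right) = 76 + \frac{387}{775} = \frac{59287}{775}$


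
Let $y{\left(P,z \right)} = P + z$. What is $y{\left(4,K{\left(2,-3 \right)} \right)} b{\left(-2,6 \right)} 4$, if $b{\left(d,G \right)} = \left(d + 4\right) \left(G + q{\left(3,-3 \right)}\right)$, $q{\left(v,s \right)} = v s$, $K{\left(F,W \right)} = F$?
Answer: $-144$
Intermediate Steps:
$q{\left(v,s \right)} = s v$
$b{\left(d,G \right)} = \left(-9 + G\right) \left(4 + d\right)$ ($b{\left(d,G \right)} = \left(d + 4\right) \left(G - 9\right) = \left(4 + d\right) \left(G - 9\right) = \left(4 + d\right) \left(-9 + G\right) = \left(-9 + G\right) \left(4 + d\right)$)
$y{\left(4,K{\left(2,-3 \right)} \right)} b{\left(-2,6 \right)} 4 = \left(4 + 2\right) \left(-36 - -18 + 4 \cdot 6 + 6 \left(-2\right)\right) 4 = 6 \left(-36 + 18 + 24 - 12\right) 4 = 6 \left(-6\right) 4 = \left(-36\right) 4 = -144$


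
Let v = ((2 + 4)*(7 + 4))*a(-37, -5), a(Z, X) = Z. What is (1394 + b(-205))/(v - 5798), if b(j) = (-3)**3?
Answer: -1367/8240 ≈ -0.16590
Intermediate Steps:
b(j) = -27
v = -2442 (v = ((2 + 4)*(7 + 4))*(-37) = (6*11)*(-37) = 66*(-37) = -2442)
(1394 + b(-205))/(v - 5798) = (1394 - 27)/(-2442 - 5798) = 1367/(-8240) = 1367*(-1/8240) = -1367/8240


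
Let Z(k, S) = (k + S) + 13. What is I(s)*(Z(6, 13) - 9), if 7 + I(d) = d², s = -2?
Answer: -69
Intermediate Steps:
Z(k, S) = 13 + S + k (Z(k, S) = (S + k) + 13 = 13 + S + k)
I(d) = -7 + d²
I(s)*(Z(6, 13) - 9) = (-7 + (-2)²)*((13 + 13 + 6) - 9) = (-7 + 4)*(32 - 9) = -3*23 = -69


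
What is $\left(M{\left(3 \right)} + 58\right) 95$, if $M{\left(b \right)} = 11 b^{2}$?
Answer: $14915$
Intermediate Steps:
$\left(M{\left(3 \right)} + 58\right) 95 = \left(11 \cdot 3^{2} + 58\right) 95 = \left(11 \cdot 9 + 58\right) 95 = \left(99 + 58\right) 95 = 157 \cdot 95 = 14915$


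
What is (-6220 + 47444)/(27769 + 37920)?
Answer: 41224/65689 ≈ 0.62756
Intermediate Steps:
(-6220 + 47444)/(27769 + 37920) = 41224/65689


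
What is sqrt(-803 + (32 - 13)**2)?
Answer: I*sqrt(442) ≈ 21.024*I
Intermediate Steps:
sqrt(-803 + (32 - 13)**2) = sqrt(-803 + 19**2) = sqrt(-803 + 361) = sqrt(-442) = I*sqrt(442)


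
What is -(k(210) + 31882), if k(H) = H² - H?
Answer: -75772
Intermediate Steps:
-(k(210) + 31882) = -(210*(-1 + 210) + 31882) = -(210*209 + 31882) = -(43890 + 31882) = -1*75772 = -75772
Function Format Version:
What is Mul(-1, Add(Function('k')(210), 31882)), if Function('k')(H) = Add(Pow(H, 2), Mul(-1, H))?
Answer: -75772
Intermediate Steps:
Mul(-1, Add(Function('k')(210), 31882)) = Mul(-1, Add(Mul(210, Add(-1, 210)), 31882)) = Mul(-1, Add(Mul(210, 209), 31882)) = Mul(-1, Add(43890, 31882)) = Mul(-1, 75772) = -75772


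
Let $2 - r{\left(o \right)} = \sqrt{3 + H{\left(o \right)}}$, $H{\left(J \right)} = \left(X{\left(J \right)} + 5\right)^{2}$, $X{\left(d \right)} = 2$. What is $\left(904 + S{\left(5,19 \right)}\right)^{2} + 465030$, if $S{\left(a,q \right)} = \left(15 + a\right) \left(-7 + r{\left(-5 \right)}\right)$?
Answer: $1132246 - 64320 \sqrt{13} \approx 9.0034 \cdot 10^{5}$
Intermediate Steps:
$H{\left(J \right)} = 49$ ($H{\left(J \right)} = \left(2 + 5\right)^{2} = 7^{2} = 49$)
$r{\left(o \right)} = 2 - 2 \sqrt{13}$ ($r{\left(o \right)} = 2 - \sqrt{3 + 49} = 2 - \sqrt{52} = 2 - 2 \sqrt{13}$)
$S{\left(a,q \right)} = \left(-5 - 2 \sqrt{13}\right) \left(15 + a\right)$ ($S{\left(a,q \right)} = \left(15 + a\right) \left(-7 + \left(2 - 2 \sqrt{13}\right)\right) = \left(15 + a\right) \left(-5 - 2 \sqrt{13}\right) = \left(-5 - 2 \sqrt{13}\right) \left(15 + a\right)$)
$\left(904 + S{\left(5,19 \right)}\right)^{2} + 465030 = \left(904 - \left(110 - 10 \left(1 - \sqrt{13}\right) + 30 \sqrt{13}\right)\right)^{2} + 465030 = \left(904 - \left(100 + 40 \sqrt{13}\right)\right)^{2} + 465030 = \left(804 - 40 \sqrt{13}\right)^{2} + 465030 = 465030 + \left(804 - 40 \sqrt{13}\right)^{2}$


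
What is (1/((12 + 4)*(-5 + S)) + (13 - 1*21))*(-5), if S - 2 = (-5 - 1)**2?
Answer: 21115/528 ≈ 39.991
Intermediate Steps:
S = 38 (S = 2 + (-5 - 1)**2 = 2 + (-6)**2 = 2 + 36 = 38)
(1/((12 + 4)*(-5 + S)) + (13 - 1*21))*(-5) = (1/((12 + 4)*(-5 + 38)) + (13 - 1*21))*(-5) = (1/(16*33) + (13 - 21))*(-5) = (1/528 - 8)*(-5) = -4223/528*(-5) = 21115/528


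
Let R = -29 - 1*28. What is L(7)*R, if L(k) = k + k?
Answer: -798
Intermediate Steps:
L(k) = 2*k
R = -57 (R = -29 - 28 = -57)
L(7)*R = (2*7)*(-57) = 14*(-57) = -798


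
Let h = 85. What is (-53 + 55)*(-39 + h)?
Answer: 92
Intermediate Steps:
(-53 + 55)*(-39 + h) = (-53 + 55)*(-39 + 85) = 2*46 = 92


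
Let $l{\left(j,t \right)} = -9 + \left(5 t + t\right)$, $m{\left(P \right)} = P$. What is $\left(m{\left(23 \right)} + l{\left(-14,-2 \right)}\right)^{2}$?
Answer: $4$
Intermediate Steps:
$l{\left(j,t \right)} = -9 + 6 t$
$\left(m{\left(23 \right)} + l{\left(-14,-2 \right)}\right)^{2} = \left(23 + \left(-9 + 6 \left(-2\right)\right)\right)^{2} = \left(23 - 21\right)^{2} = 2^{2} = 4$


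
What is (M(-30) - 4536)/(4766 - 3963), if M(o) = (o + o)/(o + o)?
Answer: -4535/803 ≈ -5.6476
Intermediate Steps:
M(o) = 1 (M(o) = (2*o)/((2*o)) = (2*o)*(1/(2*o)) = 1)
(M(-30) - 4536)/(4766 - 3963) = (1 - 4536)/(4766 - 3963) = -4535/803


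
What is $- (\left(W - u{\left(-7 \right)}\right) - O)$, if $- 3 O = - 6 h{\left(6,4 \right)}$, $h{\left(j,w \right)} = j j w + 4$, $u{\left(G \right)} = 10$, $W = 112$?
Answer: $194$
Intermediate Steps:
$h{\left(j,w \right)} = 4 + w j^{2}$ ($h{\left(j,w \right)} = j^{2} w + 4 = w j^{2} + 4 = 4 + w j^{2}$)
$O = 296$ ($O = - \frac{\left(-6\right) \left(4 + 4 \cdot 6^{2}\right)}{3} = - \frac{\left(-6\right) \left(4 + 4 \cdot 36\right)}{3} = - \frac{\left(-6\right) \left(4 + 144\right)}{3} = - \frac{\left(-6\right) 148}{3} = \left(- \frac{1}{3}\right) \left(-888\right) = 296$)
$- (\left(W - u{\left(-7 \right)}\right) - O) = - (\left(112 - 10\right) - 296) = - (102 - 296) = \left(-1\right) \left(-194\right) = 194$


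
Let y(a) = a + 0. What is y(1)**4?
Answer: 1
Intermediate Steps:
y(a) = a
y(1)**4 = 1**4 = 1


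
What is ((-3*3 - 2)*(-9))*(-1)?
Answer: -99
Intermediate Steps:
((-3*3 - 2)*(-9))*(-1) = ((-9 - 2)*(-9))*(-1) = -11*(-9)*(-1) = 99*(-1) = -99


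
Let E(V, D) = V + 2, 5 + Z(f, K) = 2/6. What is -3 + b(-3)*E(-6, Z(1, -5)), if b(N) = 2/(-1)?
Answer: 5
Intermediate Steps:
Z(f, K) = -14/3 (Z(f, K) = -5 + 2/6 = -5 + 2*(⅙) = -5 + ⅓ = -14/3)
b(N) = -2 (b(N) = 2*(-1) = -2)
E(V, D) = 2 + V
-3 + b(-3)*E(-6, Z(1, -5)) = -3 - 2*(2 - 6) = -3 - 2*(-4) = -3 + 8 = 5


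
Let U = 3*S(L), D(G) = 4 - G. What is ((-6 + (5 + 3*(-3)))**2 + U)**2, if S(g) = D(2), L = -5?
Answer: 11236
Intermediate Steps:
S(g) = 2 (S(g) = 4 - 1*2 = 4 - 2 = 2)
U = 6 (U = 3*2 = 6)
((-6 + (5 + 3*(-3)))**2 + U)**2 = ((-6 + (5 + 3*(-3)))**2 + 6)**2 = ((-6 + (5 - 9))**2 + 6)**2 = ((-6 - 4)**2 + 6)**2 = ((-10)**2 + 6)**2 = (100 + 6)**2 = 106**2 = 11236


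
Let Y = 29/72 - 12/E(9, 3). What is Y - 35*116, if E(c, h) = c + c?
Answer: -292339/72 ≈ -4060.3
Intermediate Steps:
E(c, h) = 2*c
Y = -19/72 (Y = 29/72 - 12/(2*9) = 29*(1/72) - 12/18 = 29/72 - 12*1/18 = 29/72 - ⅔ = -19/72 ≈ -0.26389)
Y - 35*116 = -19/72 - 35*116 = -19/72 - 4060 = -292339/72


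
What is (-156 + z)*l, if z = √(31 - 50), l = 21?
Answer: -3276 + 21*I*√19 ≈ -3276.0 + 91.537*I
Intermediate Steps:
z = I*√19 (z = √(-19) = I*√19 ≈ 4.3589*I)
(-156 + z)*l = (-156 + I*√19)*21 = -3276 + 21*I*√19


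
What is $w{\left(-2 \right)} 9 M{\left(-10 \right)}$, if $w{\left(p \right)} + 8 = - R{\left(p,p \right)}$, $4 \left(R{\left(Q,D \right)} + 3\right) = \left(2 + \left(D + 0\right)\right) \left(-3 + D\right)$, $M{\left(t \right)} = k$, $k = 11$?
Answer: $-495$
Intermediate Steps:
$M{\left(t \right)} = 11$
$R{\left(Q,D \right)} = -3 + \frac{\left(-3 + D\right) \left(2 + D\right)}{4}$ ($R{\left(Q,D \right)} = -3 + \frac{\left(2 + \left(D + 0\right)\right) \left(-3 + D\right)}{4} = -3 + \frac{\left(2 + D\right) \left(-3 + D\right)}{4} = -3 + \frac{\left(-3 + D\right) \left(2 + D\right)}{4}$)
$w{\left(p \right)} = - \frac{7}{2} - \frac{p^{2}}{4} + \frac{p}{4}$ ($w{\left(p \right)} = -8 - \left(- \frac{9}{2} - \frac{p}{4} + \frac{p^{2}}{4}\right) = -8 + \left(\frac{9}{2} - \frac{p^{2}}{4} + \frac{p}{4}\right) = - \frac{7}{2} - \frac{p^{2}}{4} + \frac{p}{4}$)
$w{\left(-2 \right)} 9 M{\left(-10 \right)} = \left(- \frac{7}{2} - \frac{\left(-2\right)^{2}}{4} + \frac{1}{4} \left(-2\right)\right) 9 \cdot 11 = \left(- \frac{7}{2} - 1 - \frac{1}{2}\right) 9 \cdot 11 = \left(-5\right) 9 \cdot 11 = \left(-45\right) 11 = -495$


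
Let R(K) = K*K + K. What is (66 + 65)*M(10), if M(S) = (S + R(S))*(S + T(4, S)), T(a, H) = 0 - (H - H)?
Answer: 157200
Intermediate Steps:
T(a, H) = 0 (T(a, H) = 0 - 1*0 = 0 + 0 = 0)
R(K) = K + K² (R(K) = K² + K = K + K²)
M(S) = S*(S + S*(1 + S)) (M(S) = (S + S*(1 + S))*(S + 0) = (S + S*(1 + S))*S = S*(S + S*(1 + S)))
(66 + 65)*M(10) = (66 + 65)*(10²*(2 + 10)) = 131*(100*12) = 131*1200 = 157200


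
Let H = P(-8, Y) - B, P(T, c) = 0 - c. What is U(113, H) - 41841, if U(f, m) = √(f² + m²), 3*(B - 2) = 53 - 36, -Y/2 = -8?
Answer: -41841 + √119962/3 ≈ -41726.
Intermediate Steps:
Y = 16 (Y = -2*(-8) = 16)
P(T, c) = -c
B = 23/3 (B = 2 + (53 - 36)/3 = 2 + (⅓)*17 = 2 + 17/3 = 23/3 ≈ 7.6667)
H = -71/3 (H = -1*16 - 1*23/3 = -16 - 23/3 = -71/3 ≈ -23.667)
U(113, H) - 41841 = √(113² + (-71/3)²) - 41841 = √(12769 + 5041/9) - 41841 = √(119962/9) - 41841 = √119962/3 - 41841 = -41841 + √119962/3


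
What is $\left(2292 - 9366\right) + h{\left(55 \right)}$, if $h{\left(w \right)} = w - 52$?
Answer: $-7071$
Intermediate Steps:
$h{\left(w \right)} = -52 + w$
$\left(2292 - 9366\right) + h{\left(55 \right)} = \left(2292 - 9366\right) + \left(-52 + 55\right) = -7074 + 3 = -7071$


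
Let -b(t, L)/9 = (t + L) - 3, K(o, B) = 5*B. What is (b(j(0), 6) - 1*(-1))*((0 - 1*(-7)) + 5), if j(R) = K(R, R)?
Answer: -312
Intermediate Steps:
j(R) = 5*R
b(t, L) = 27 - 9*L - 9*t (b(t, L) = -9*((t + L) - 3) = -9*((L + t) - 3) = -9*(-3 + L + t) = 27 - 9*L - 9*t)
(b(j(0), 6) - 1*(-1))*((0 - 1*(-7)) + 5) = ((27 - 9*6 - 45*0) - 1*(-1))*((0 - 1*(-7)) + 5) = ((27 - 54 - 9*0) + 1)*((0 + 7) + 5) = ((27 - 54 + 0) + 1)*(7 + 5) = (-27 + 1)*12 = -26*12 = -312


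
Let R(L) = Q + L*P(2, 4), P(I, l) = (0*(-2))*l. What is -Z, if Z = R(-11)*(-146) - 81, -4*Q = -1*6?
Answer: 300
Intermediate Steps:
P(I, l) = 0 (P(I, l) = 0*l = 0)
Q = 3/2 (Q = -(-1)*6/4 = -1/4*(-6) = 3/2 ≈ 1.5000)
R(L) = 3/2 (R(L) = 3/2 + L*0 = 3/2 + 0 = 3/2)
Z = -300 (Z = (3/2)*(-146) - 81 = -219 - 81 = -300)
-Z = -1*(-300) = 300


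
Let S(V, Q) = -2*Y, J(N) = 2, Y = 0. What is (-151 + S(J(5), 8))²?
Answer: 22801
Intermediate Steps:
S(V, Q) = 0 (S(V, Q) = -2*0 = 0)
(-151 + S(J(5), 8))² = (-151 + 0)² = (-151)² = 22801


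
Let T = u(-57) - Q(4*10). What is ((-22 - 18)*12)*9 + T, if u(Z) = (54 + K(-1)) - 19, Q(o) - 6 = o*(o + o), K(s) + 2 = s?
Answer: -7494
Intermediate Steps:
K(s) = -2 + s
Q(o) = 6 + 2*o² (Q(o) = 6 + o*(o + o) = 6 + o*(2*o) = 6 + 2*o²)
u(Z) = 32 (u(Z) = (54 + (-2 - 1)) - 19 = (54 - 3) - 19 = 51 - 19 = 32)
T = -3174 (T = 32 - (6 + 2*(4*10)²) = 32 - (6 + 2*40²) = 32 - (6 + 2*1600) = 32 - (6 + 3200) = 32 - 1*3206 = 32 - 3206 = -3174)
((-22 - 18)*12)*9 + T = ((-22 - 18)*12)*9 - 3174 = -40*12*9 - 3174 = -480*9 - 3174 = -4320 - 3174 = -7494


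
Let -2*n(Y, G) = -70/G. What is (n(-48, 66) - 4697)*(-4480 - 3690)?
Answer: 1266215195/33 ≈ 3.8370e+7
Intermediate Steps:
n(Y, G) = 35/G (n(Y, G) = -(-35)/G = 35/G)
(n(-48, 66) - 4697)*(-4480 - 3690) = (35/66 - 4697)*(-4480 - 3690) = (35*(1/66) - 4697)*(-8170) = (35/66 - 4697)*(-8170) = -309967/66*(-8170) = 1266215195/33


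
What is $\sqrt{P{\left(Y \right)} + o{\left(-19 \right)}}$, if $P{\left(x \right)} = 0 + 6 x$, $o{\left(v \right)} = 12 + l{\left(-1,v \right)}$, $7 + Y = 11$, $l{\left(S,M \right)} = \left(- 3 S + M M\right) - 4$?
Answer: $6 \sqrt{11} \approx 19.9$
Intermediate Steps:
$l{\left(S,M \right)} = -4 + M^{2} - 3 S$ ($l{\left(S,M \right)} = \left(- 3 S + M^{2}\right) - 4 = \left(M^{2} - 3 S\right) - 4 = -4 + M^{2} - 3 S$)
$Y = 4$ ($Y = -7 + 11 = 4$)
$o{\left(v \right)} = 11 + v^{2}$ ($o{\left(v \right)} = 12 - \left(1 - v^{2}\right) = 12 + \left(-4 + v^{2} + 3\right) = 12 + \left(-1 + v^{2}\right) = 11 + v^{2}$)
$P{\left(x \right)} = 6 x$
$\sqrt{P{\left(Y \right)} + o{\left(-19 \right)}} = \sqrt{6 \cdot 4 + \left(11 + \left(-19\right)^{2}\right)} = \sqrt{24 + \left(11 + 361\right)} = \sqrt{24 + 372} = \sqrt{396} = 6 \sqrt{11}$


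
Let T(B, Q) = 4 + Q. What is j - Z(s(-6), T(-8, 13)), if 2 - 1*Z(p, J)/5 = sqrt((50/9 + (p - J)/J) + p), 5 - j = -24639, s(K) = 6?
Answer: 24634 + 5*sqrt(28373)/51 ≈ 24651.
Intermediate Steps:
j = 24644 (j = 5 - 1*(-24639) = 5 + 24639 = 24644)
Z(p, J) = 10 - 5*sqrt(50/9 + p + (p - J)/J) (Z(p, J) = 10 - 5*sqrt((50/9 + (p - J)/J) + p) = 10 - 5*sqrt(50/9 + p + (p - J)/J))
j - Z(s(-6), T(-8, 13)) = 24644 - (10 - 5*sqrt(41 + 9*6 + 9*6/(4 + 13))/3) = 24644 - (10 - 5*sqrt(41 + 54 + 9*6/17)/3) = 24644 - (10 - 5*sqrt(41 + 54 + 9*6*(1/17))/3) = 24644 - (10 - 5*sqrt(41 + 54 + 54/17)/3) = 24644 - (10 - 5*sqrt(28373)/51) = 24644 + (-10 + 5*sqrt(28373)/51) = 24634 + 5*sqrt(28373)/51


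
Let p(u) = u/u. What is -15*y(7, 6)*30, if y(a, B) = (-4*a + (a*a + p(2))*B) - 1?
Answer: -121950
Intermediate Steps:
p(u) = 1
y(a, B) = -1 - 4*a + B*(1 + a²) (y(a, B) = (-4*a + (a*a + 1)*B) - 1 = (-4*a + (a² + 1)*B) - 1 = (-4*a + (1 + a²)*B) - 1 = (-4*a + B*(1 + a²)) - 1 = -1 - 4*a + B*(1 + a²))
-15*y(7, 6)*30 = -15*(-1 + 6 - 4*7 + 6*7²)*30 = -15*(-1 + 6 - 28 + 6*49)*30 = -15*(-1 + 6 - 28 + 294)*30 = -15*271*30 = -4065*30 = -121950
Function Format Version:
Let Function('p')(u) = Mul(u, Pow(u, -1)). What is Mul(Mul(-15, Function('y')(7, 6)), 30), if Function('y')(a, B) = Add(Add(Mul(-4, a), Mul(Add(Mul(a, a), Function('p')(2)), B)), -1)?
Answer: -121950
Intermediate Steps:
Function('p')(u) = 1
Function('y')(a, B) = Add(-1, Mul(-4, a), Mul(B, Add(1, Pow(a, 2)))) (Function('y')(a, B) = Add(Add(Mul(-4, a), Mul(Add(Mul(a, a), 1), B)), -1) = Add(Add(Mul(-4, a), Mul(Add(Pow(a, 2), 1), B)), -1) = Add(Add(Mul(-4, a), Mul(Add(1, Pow(a, 2)), B)), -1) = Add(Add(Mul(-4, a), Mul(B, Add(1, Pow(a, 2)))), -1) = Add(-1, Mul(-4, a), Mul(B, Add(1, Pow(a, 2)))))
Mul(Mul(-15, Function('y')(7, 6)), 30) = Mul(Mul(-15, Add(-1, 6, Mul(-4, 7), Mul(6, Pow(7, 2)))), 30) = Mul(Mul(-15, Add(-1, 6, -28, Mul(6, 49))), 30) = Mul(Mul(-15, Add(-1, 6, -28, 294)), 30) = Mul(Mul(-15, 271), 30) = Mul(-4065, 30) = -121950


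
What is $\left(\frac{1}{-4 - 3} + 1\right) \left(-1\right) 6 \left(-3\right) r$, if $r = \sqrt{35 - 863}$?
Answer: $\frac{648 i \sqrt{23}}{7} \approx 443.96 i$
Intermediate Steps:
$r = 6 i \sqrt{23}$ ($r = \sqrt{-828} = 6 i \sqrt{23} \approx 28.775 i$)
$\left(\frac{1}{-4 - 3} + 1\right) \left(-1\right) 6 \left(-3\right) r = \left(\frac{1}{-4 - 3} + 1\right) \left(-1\right) 6 \left(-3\right) 6 i \sqrt{23} = \left(\frac{1}{-7} + 1\right) \left(\left(-6\right) \left(-3\right)\right) 6 i \sqrt{23} = \left(- \frac{1}{7} + 1\right) 18 \cdot 6 i \sqrt{23} = \frac{6}{7} \cdot 18 \cdot 6 i \sqrt{23} = \frac{108 \cdot 6 i \sqrt{23}}{7} = \frac{648 i \sqrt{23}}{7}$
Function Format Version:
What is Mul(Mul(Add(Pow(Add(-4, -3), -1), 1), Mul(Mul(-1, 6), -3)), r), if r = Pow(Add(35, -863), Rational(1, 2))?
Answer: Mul(Rational(648, 7), I, Pow(23, Rational(1, 2))) ≈ Mul(443.96, I)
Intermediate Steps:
r = Mul(6, I, Pow(23, Rational(1, 2))) (r = Pow(-828, Rational(1, 2)) = Mul(6, I, Pow(23, Rational(1, 2))) ≈ Mul(28.775, I))
Mul(Mul(Add(Pow(Add(-4, -3), -1), 1), Mul(Mul(-1, 6), -3)), r) = Mul(Mul(Add(Pow(Add(-4, -3), -1), 1), Mul(Mul(-1, 6), -3)), Mul(6, I, Pow(23, Rational(1, 2)))) = Mul(Mul(Add(Pow(-7, -1), 1), Mul(-6, -3)), Mul(6, I, Pow(23, Rational(1, 2)))) = Mul(Mul(Add(Rational(-1, 7), 1), 18), Mul(6, I, Pow(23, Rational(1, 2)))) = Mul(Mul(Rational(6, 7), 18), Mul(6, I, Pow(23, Rational(1, 2)))) = Mul(Rational(108, 7), Mul(6, I, Pow(23, Rational(1, 2)))) = Mul(Rational(648, 7), I, Pow(23, Rational(1, 2)))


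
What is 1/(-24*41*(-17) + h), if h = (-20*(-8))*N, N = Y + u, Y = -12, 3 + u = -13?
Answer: 1/12248 ≈ 8.1646e-5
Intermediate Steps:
u = -16 (u = -3 - 13 = -16)
N = -28 (N = -12 - 16 = -28)
h = -4480 (h = -20*(-8)*(-28) = 160*(-28) = -4480)
1/(-24*41*(-17) + h) = 1/(-24*41*(-17) - 4480) = 1/(-984*(-17) - 4480) = 1/(16728 - 4480) = 1/12248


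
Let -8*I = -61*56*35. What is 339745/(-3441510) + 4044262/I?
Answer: 2782658125319/10286673390 ≈ 270.51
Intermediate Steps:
I = 14945 (I = -(-61*56)*35/8 = -(-427)*35 = -⅛*(-119560) = 14945)
339745/(-3441510) + 4044262/I = 339745/(-3441510) + 4044262/14945 = 339745*(-1/3441510) + 4044262*(1/14945) = -67949/688302 + 4044262/14945 = 2782658125319/10286673390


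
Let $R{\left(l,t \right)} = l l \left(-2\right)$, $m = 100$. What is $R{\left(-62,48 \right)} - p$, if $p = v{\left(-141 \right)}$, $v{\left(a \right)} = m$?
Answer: $-7788$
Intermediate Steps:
$v{\left(a \right)} = 100$
$R{\left(l,t \right)} = - 2 l^{2}$ ($R{\left(l,t \right)} = l^{2} \left(-2\right) = - 2 l^{2}$)
$p = 100$
$R{\left(-62,48 \right)} - p = - 2 \left(-62\right)^{2} - 100 = \left(-2\right) 3844 - 100 = -7688 - 100 = -7788$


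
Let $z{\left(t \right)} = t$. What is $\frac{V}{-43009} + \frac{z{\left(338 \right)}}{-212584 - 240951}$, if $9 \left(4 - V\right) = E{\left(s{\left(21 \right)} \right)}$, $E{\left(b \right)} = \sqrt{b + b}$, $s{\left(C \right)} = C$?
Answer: $- \frac{16351182}{19506086815} + \frac{\sqrt{42}}{387081} \approx -0.00082152$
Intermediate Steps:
$E{\left(b \right)} = \sqrt{2} \sqrt{b}$ ($E{\left(b \right)} = \sqrt{2 b} = \sqrt{2} \sqrt{b}$)
$V = 4 - \frac{\sqrt{42}}{9}$ ($V = 4 - \frac{\sqrt{2} \sqrt{21}}{9} = 4 - \frac{\sqrt{42}}{9} \approx 3.2799$)
$\frac{V}{-43009} + \frac{z{\left(338 \right)}}{-212584 - 240951} = \frac{4 - \frac{\sqrt{42}}{9}}{-43009} + \frac{338}{-212584 - 240951} = \left(4 - \frac{\sqrt{42}}{9}\right) \left(- \frac{1}{43009}\right) + \frac{338}{-212584 - 240951} = \left(- \frac{4}{43009} + \frac{\sqrt{42}}{387081}\right) + \frac{338}{-453535} = \left(- \frac{4}{43009} + \frac{\sqrt{42}}{387081}\right) + 338 \left(- \frac{1}{453535}\right) = \left(- \frac{4}{43009} + \frac{\sqrt{42}}{387081}\right) - \frac{338}{453535} = - \frac{16351182}{19506086815} + \frac{\sqrt{42}}{387081}$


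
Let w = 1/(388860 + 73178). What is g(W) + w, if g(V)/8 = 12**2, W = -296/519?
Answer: 532267777/462038 ≈ 1152.0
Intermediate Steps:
W = -296/519 (W = -296*1/519 = -296/519 ≈ -0.57033)
w = 1/462038 ≈ 2.1643e-6
g(V) = 1152 (g(V) = 8*12**2 = 8*144 = 1152)
g(W) + w = 1152 + 1/462038 = 532267777/462038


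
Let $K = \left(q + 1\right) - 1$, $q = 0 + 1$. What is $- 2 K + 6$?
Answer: $4$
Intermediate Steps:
$q = 1$
$K = 1$ ($K = \left(1 + 1\right) - 1 = 2 - 1 = 1$)
$- 2 K + 6 = \left(-2\right) 1 + 6 = -2 + 6 = 4$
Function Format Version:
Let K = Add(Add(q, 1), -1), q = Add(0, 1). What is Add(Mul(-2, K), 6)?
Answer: 4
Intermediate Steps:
q = 1
K = 1 (K = Add(Add(1, 1), -1) = Add(2, -1) = 1)
Add(Mul(-2, K), 6) = Add(Mul(-2, 1), 6) = Add(-2, 6) = 4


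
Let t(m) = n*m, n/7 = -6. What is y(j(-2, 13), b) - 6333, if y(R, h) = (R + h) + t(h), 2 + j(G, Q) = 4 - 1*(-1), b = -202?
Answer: 1952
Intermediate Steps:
n = -42 (n = 7*(-6) = -42)
t(m) = -42*m
j(G, Q) = 3 (j(G, Q) = -2 + (4 - 1*(-1)) = -2 + (4 + 1) = -2 + 5 = 3)
y(R, h) = R - 41*h (y(R, h) = (R + h) - 42*h = R - 41*h)
y(j(-2, 13), b) - 6333 = (3 - 41*(-202)) - 6333 = (3 + 8282) - 6333 = 8285 - 6333 = 1952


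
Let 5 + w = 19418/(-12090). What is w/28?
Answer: -19967/84630 ≈ -0.23593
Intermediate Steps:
w = -39934/6045 (w = -5 + 19418/(-12090) = -5 + 19418*(-1/12090) = -5 - 9709/6045 = -39934/6045 ≈ -6.6061)
w/28 = -39934/6045/28 = -39934/6045*1/28 = -19967/84630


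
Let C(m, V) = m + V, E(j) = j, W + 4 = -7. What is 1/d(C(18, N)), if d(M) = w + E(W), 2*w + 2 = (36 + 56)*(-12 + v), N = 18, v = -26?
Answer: -1/1760 ≈ -0.00056818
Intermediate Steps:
W = -11 (W = -4 - 7 = -11)
w = -1749 (w = -1 + ((36 + 56)*(-12 - 26))/2 = -1 + (92*(-38))/2 = -1 + (½)*(-3496) = -1 - 1748 = -1749)
C(m, V) = V + m
d(M) = -1760 (d(M) = -1749 - 11 = -1760)
1/d(C(18, N)) = 1/(-1760) = -1/1760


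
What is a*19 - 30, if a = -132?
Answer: -2538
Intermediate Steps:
a*19 - 30 = -132*19 - 30 = -2508 - 30 = -2538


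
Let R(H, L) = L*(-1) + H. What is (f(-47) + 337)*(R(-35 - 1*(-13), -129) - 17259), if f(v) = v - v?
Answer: -5780224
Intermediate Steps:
f(v) = 0
R(H, L) = H - L (R(H, L) = -L + H = H - L)
(f(-47) + 337)*(R(-35 - 1*(-13), -129) - 17259) = (0 + 337)*(((-35 - 1*(-13)) - 1*(-129)) - 17259) = 337*(((-35 + 13) + 129) - 17259) = 337*((-22 + 129) - 17259) = 337*(107 - 17259) = 337*(-17152) = -5780224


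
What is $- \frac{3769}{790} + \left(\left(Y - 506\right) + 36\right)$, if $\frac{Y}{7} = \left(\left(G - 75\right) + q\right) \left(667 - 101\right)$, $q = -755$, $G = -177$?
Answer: $- \frac{3152264929}{790} \approx -3.9902 \cdot 10^{6}$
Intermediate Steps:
$Y = -3989734$ ($Y = 7 \left(\left(-177 - 75\right) - 755\right) \left(667 - 101\right) = 7 \left(-252 - 755\right) 566 = 7 \left(\left(-1007\right) 566\right) = 7 \left(-569962\right) = -3989734$)
$- \frac{3769}{790} + \left(\left(Y - 506\right) + 36\right) = - \frac{3769}{790} + \left(\left(-3989734 - 506\right) + 36\right) = \left(-3769\right) \frac{1}{790} + \left(-3990240 + 36\right) = - \frac{3769}{790} - 3990204 = - \frac{3152264929}{790}$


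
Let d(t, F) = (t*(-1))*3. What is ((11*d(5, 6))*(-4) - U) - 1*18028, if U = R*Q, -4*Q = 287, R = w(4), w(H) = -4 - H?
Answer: -17942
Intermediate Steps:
d(t, F) = -3*t (d(t, F) = -t*3 = -3*t)
R = -8 (R = -4 - 1*4 = -4 - 4 = -8)
Q = -287/4 (Q = -¼*287 = -287/4 ≈ -71.750)
U = 574 (U = -8*(-287/4) = 574)
((11*d(5, 6))*(-4) - U) - 1*18028 = ((11*(-3*5))*(-4) - 1*574) - 1*18028 = ((11*(-15))*(-4) - 574) - 18028 = (-165*(-4) - 574) - 18028 = (660 - 574) - 18028 = 86 - 18028 = -17942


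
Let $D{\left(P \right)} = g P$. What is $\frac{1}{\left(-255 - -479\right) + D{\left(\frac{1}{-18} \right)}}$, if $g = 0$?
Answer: $\frac{1}{224} \approx 0.0044643$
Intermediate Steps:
$D{\left(P \right)} = 0$ ($D{\left(P \right)} = 0 P = 0$)
$\frac{1}{\left(-255 - -479\right) + D{\left(\frac{1}{-18} \right)}} = \frac{1}{\left(-255 - -479\right) + 0} = \frac{1}{\left(-255 + 479\right) + 0} = \frac{1}{224 + 0} = \frac{1}{224}$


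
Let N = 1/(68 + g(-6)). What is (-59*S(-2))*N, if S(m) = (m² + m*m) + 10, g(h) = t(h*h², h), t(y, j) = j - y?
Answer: -531/139 ≈ -3.8201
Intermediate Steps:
g(h) = h - h³ (g(h) = h - h*h² = h - h³)
N = 1/278 (N = 1/(68 + (-6 - 1*(-6)³)) = 1/(68 + (-6 - 1*(-216))) = 1/(68 + (-6 + 216)) = 1/(68 + 210) = 1/278 ≈ 0.0035971)
S(m) = 10 + 2*m² (S(m) = (m² + m²) + 10 = 2*m² + 10 = 10 + 2*m²)
(-59*S(-2))*N = -59*(10 + 2*(-2)²)*(1/278) = -59*(10 + 2*4)*(1/278) = -59*(10 + 8)*(1/278) = -59*18*(1/278) = -1062*1/278 = -531/139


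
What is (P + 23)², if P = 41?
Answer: 4096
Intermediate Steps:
(P + 23)² = (41 + 23)² = 64² = 4096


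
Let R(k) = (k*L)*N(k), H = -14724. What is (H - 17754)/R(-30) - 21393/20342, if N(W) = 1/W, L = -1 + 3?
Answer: -330355131/20342 ≈ -16240.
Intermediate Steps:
L = 2
R(k) = 2 (R(k) = (k*2)/k = (2*k)/k = 2)
(H - 17754)/R(-30) - 21393/20342 = (-14724 - 17754)/2 - 21393/20342 = -32478*½ - 21393*1/20342 = -16239 - 21393/20342 = -330355131/20342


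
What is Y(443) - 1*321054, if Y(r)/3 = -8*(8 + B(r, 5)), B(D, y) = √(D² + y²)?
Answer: -321246 - 24*√196274 ≈ -3.3188e+5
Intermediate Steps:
Y(r) = -192 - 24*√(25 + r²) (Y(r) = 3*(-8*(8 + √(r² + 5²))) = 3*(-8*(8 + √(r² + 25))) = 3*(-8*(8 + √(25 + r²))) = 3*(-64 - 8*√(25 + r²)) = -192 - 24*√(25 + r²))
Y(443) - 1*321054 = (-192 - 24*√(25 + 443²)) - 1*321054 = (-192 - 24*√(25 + 196249)) - 321054 = (-192 - 24*√196274) - 321054 = -321246 - 24*√196274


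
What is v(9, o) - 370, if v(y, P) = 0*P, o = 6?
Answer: -370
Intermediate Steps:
v(y, P) = 0
v(9, o) - 370 = 0 - 370 = -370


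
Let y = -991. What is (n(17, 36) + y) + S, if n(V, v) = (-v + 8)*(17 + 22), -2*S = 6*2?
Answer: -2089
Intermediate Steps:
S = -6 (S = -3*2 = -½*12 = -6)
n(V, v) = 312 - 39*v (n(V, v) = (8 - v)*39 = 312 - 39*v)
(n(17, 36) + y) + S = ((312 - 39*36) - 991) - 6 = ((312 - 1404) - 991) - 6 = (-1092 - 991) - 6 = -2083 - 6 = -2089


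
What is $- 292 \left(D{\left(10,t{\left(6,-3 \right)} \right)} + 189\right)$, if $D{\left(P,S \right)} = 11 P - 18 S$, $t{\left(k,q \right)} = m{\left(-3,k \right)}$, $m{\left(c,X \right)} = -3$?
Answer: $-103076$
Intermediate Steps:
$t{\left(k,q \right)} = -3$
$D{\left(P,S \right)} = - 18 S + 11 P$
$- 292 \left(D{\left(10,t{\left(6,-3 \right)} \right)} + 189\right) = - 292 \left(\left(\left(-18\right) \left(-3\right) + 11 \cdot 10\right) + 189\right) = - 292 \left(\left(54 + 110\right) + 189\right) = - 292 \left(164 + 189\right) = \left(-292\right) 353 = -103076$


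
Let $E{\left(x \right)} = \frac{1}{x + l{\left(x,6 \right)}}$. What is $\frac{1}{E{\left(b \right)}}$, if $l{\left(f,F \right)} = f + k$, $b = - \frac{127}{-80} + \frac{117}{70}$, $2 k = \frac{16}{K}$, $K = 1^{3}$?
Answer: $\frac{813}{56} \approx 14.518$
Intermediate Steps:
$K = 1$
$k = 8$ ($k = \frac{16 \cdot 1^{-1}}{2} = \frac{16 \cdot 1}{2} = \frac{1}{2} \cdot 16 = 8$)
$b = \frac{365}{112}$ ($b = \left(-127\right) \left(- \frac{1}{80}\right) + 117 \cdot \frac{1}{70} = \frac{127}{80} + \frac{117}{70} = \frac{365}{112} \approx 3.2589$)
$l{\left(f,F \right)} = 8 + f$ ($l{\left(f,F \right)} = f + 8 = 8 + f$)
$E{\left(x \right)} = \frac{1}{8 + 2 x}$ ($E{\left(x \right)} = \frac{1}{x + \left(8 + x\right)} = \frac{1}{8 + 2 x}$)
$\frac{1}{E{\left(b \right)}} = \frac{1}{\frac{1}{2} \frac{1}{4 + \frac{365}{112}}} = \frac{1}{\frac{1}{2} \frac{1}{\frac{813}{112}}} = \frac{1}{\frac{1}{2} \cdot \frac{112}{813}} = \frac{1}{\frac{56}{813}} = \frac{813}{56}$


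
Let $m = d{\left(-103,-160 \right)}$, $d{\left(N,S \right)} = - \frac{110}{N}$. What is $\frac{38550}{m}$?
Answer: $\frac{397065}{11} \approx 36097.0$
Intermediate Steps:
$m = \frac{110}{103}$ ($m = - \frac{110}{-103} = \left(-110\right) \left(- \frac{1}{103}\right) = \frac{110}{103} \approx 1.068$)
$\frac{38550}{m} = \frac{38550}{\frac{110}{103}} = 38550 \cdot \frac{103}{110} = \frac{397065}{11}$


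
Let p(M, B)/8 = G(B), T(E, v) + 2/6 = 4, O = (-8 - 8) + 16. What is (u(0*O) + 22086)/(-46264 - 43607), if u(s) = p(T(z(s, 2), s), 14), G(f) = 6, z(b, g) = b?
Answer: -7378/29957 ≈ -0.24629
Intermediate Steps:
O = 0 (O = -16 + 16 = 0)
T(E, v) = 11/3 (T(E, v) = -1/3 + 4 = 11/3)
p(M, B) = 48 (p(M, B) = 8*6 = 48)
u(s) = 48
(u(0*O) + 22086)/(-46264 - 43607) = (48 + 22086)/(-46264 - 43607) = 22134/(-89871) = 22134*(-1/89871) = -7378/29957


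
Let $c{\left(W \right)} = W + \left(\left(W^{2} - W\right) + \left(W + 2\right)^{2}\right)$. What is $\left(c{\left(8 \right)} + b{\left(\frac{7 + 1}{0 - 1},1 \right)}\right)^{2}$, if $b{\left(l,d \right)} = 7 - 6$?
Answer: $27225$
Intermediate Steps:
$b{\left(l,d \right)} = 1$ ($b{\left(l,d \right)} = 7 - 6 = 1$)
$c{\left(W \right)} = W^{2} + \left(2 + W\right)^{2}$ ($c{\left(W \right)} = W + \left(\left(W^{2} - W\right) + \left(2 + W\right)^{2}\right) = W + \left(W^{2} + \left(2 + W\right)^{2} - W\right) = W^{2} + \left(2 + W\right)^{2}$)
$\left(c{\left(8 \right)} + b{\left(\frac{7 + 1}{0 - 1},1 \right)}\right)^{2} = \left(\left(8^{2} + \left(2 + 8\right)^{2}\right) + 1\right)^{2} = \left(\left(64 + 10^{2}\right) + 1\right)^{2} = \left(\left(64 + 100\right) + 1\right)^{2} = \left(164 + 1\right)^{2} = 165^{2} = 27225$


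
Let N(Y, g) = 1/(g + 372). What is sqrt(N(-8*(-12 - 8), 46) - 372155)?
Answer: I*sqrt(65024409802)/418 ≈ 610.04*I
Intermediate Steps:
N(Y, g) = 1/(372 + g)
sqrt(N(-8*(-12 - 8), 46) - 372155) = sqrt(1/(372 + 46) - 372155) = sqrt(1/418 - 372155) = sqrt(-155560789/418) = I*sqrt(65024409802)/418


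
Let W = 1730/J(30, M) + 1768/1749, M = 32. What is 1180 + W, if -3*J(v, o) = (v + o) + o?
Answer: 92543981/82203 ≈ 1125.8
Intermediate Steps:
J(v, o) = -2*o/3 - v/3 (J(v, o) = -((v + o) + o)/3 = -((o + v) + o)/3 = -(v + 2*o)/3 = -2*o/3 - v/3)
W = -4455559/82203 (W = 1730/(-⅔*32 - ⅓*30) + 1768/1749 = 1730/(-64/3 - 10) + 1768*(1/1749) = 1730/(-94/3) + 1768/1749 = 1730*(-3/94) + 1768/1749 = -2595/47 + 1768/1749 = -4455559/82203 ≈ -54.202)
1180 + W = 1180 - 4455559/82203 = 92543981/82203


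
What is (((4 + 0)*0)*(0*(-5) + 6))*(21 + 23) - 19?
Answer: -19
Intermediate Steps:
(((4 + 0)*0)*(0*(-5) + 6))*(21 + 23) - 19 = ((4*0)*(0 + 6))*44 - 19 = (0*6)*44 - 19 = 0*44 - 19 = 0 - 19 = -19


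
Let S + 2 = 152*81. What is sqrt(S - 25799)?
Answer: I*sqrt(13489) ≈ 116.14*I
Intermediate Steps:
S = 12310 (S = -2 + 152*81 = -2 + 12312 = 12310)
sqrt(S - 25799) = sqrt(12310 - 25799) = sqrt(-13489) = I*sqrt(13489)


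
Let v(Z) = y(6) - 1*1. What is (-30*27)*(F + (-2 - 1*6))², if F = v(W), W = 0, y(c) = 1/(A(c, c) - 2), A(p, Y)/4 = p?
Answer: -15717645/242 ≈ -64949.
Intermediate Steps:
A(p, Y) = 4*p
y(c) = 1/(-2 + 4*c) (y(c) = 1/(4*c - 2) = 1/(-2 + 4*c))
v(Z) = -21/22 (v(Z) = 1/(2*(-1 + 2*6)) - 1*1 = 1/(2*(-1 + 12)) - 1 = (½)/11 - 1 = (½)*(1/11) - 1 = 1/22 - 1 = -21/22)
F = -21/22 ≈ -0.95455
(-30*27)*(F + (-2 - 1*6))² = (-30*27)*(-21/22 + (-2 - 1*6))² = -810*(-21/22 + (-2 - 6))² = -810*(-21/22 - 8)² = -810*(-197/22)² = -810*38809/484 = -15717645/242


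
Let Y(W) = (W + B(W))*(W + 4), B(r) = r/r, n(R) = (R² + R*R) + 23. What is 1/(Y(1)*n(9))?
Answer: 1/1850 ≈ 0.00054054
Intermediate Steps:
n(R) = 23 + 2*R² (n(R) = (R² + R²) + 23 = 2*R² + 23 = 23 + 2*R²)
B(r) = 1
Y(W) = (1 + W)*(4 + W) (Y(W) = (W + 1)*(W + 4) = (1 + W)*(4 + W))
1/(Y(1)*n(9)) = 1/((4 + 1² + 5*1)*(23 + 2*9²)) = 1/((4 + 1 + 5)*(23 + 2*81)) = 1/(10*(23 + 162)) = 1/(10*185) = 1/1850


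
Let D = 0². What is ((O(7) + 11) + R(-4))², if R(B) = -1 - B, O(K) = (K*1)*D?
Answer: 196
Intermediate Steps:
D = 0
O(K) = 0 (O(K) = (K*1)*0 = K*0 = 0)
((O(7) + 11) + R(-4))² = ((0 + 11) + (-1 - 1*(-4)))² = (11 + (-1 + 4))² = (11 + 3)² = 14² = 196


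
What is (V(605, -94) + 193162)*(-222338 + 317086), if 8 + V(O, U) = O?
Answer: 18358277732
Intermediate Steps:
V(O, U) = -8 + O
(V(605, -94) + 193162)*(-222338 + 317086) = ((-8 + 605) + 193162)*(-222338 + 317086) = (597 + 193162)*94748 = 193759*94748 = 18358277732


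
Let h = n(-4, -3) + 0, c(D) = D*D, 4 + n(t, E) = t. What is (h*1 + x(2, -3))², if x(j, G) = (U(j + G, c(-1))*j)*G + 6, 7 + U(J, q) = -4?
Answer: 4096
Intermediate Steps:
n(t, E) = -4 + t
c(D) = D²
U(J, q) = -11 (U(J, q) = -7 - 4 = -11)
x(j, G) = 6 - 11*G*j (x(j, G) = (-11*j)*G + 6 = -11*G*j + 6 = 6 - 11*G*j)
h = -8 (h = (-4 - 4) + 0 = -8 + 0 = -8)
(h*1 + x(2, -3))² = (-8*1 + (6 - 11*(-3)*2))² = (-8 + (6 + 66))² = (-8 + 72)² = 64² = 4096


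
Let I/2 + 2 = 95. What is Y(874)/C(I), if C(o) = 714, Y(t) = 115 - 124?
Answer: -3/238 ≈ -0.012605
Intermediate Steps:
I = 186 (I = -4 + 2*95 = -4 + 190 = 186)
Y(t) = -9
Y(874)/C(I) = -9/714 = -9*1/714 = -3/238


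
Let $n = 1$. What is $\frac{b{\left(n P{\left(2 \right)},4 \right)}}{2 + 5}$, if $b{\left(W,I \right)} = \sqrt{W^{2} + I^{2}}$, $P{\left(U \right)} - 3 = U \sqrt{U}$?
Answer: $\frac{\sqrt{33 + 12 \sqrt{2}}}{7} \approx 1.0099$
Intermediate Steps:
$P{\left(U \right)} = 3 + U^{\frac{3}{2}}$ ($P{\left(U \right)} = 3 + U \sqrt{U} = 3 + U^{\frac{3}{2}}$)
$b{\left(W,I \right)} = \sqrt{I^{2} + W^{2}}$
$\frac{b{\left(n P{\left(2 \right)},4 \right)}}{2 + 5} = \frac{\sqrt{4^{2} + \left(1 \left(3 + 2^{\frac{3}{2}}\right)\right)^{2}}}{2 + 5} = \frac{\sqrt{16 + \left(1 \left(3 + 2 \sqrt{2}\right)\right)^{2}}}{7} = \frac{\sqrt{16 + \left(3 + 2 \sqrt{2}\right)^{2}}}{7}$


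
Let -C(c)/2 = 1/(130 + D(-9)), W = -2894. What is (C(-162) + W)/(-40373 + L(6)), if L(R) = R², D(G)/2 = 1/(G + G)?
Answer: 3383104/47153953 ≈ 0.071746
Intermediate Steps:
D(G) = 1/G (D(G) = 2/(G + G) = 2/((2*G)) = 2*(1/(2*G)) = 1/G)
C(c) = -18/1169 (C(c) = -2/(130 + 1/(-9)) = -2/(130 - ⅑) = -2/1169/9 = -2*9/1169 = -18/1169)
(C(-162) + W)/(-40373 + L(6)) = (-18/1169 - 2894)/(-40373 + 6²) = -3383104/(1169*(-40373 + 36)) = -3383104/1169/(-40337) = -3383104/1169*(-1/40337) = 3383104/47153953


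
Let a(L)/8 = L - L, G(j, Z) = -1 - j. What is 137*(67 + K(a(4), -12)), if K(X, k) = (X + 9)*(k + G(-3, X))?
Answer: -3151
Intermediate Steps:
a(L) = 0 (a(L) = 8*(L - L) = 8*0 = 0)
K(X, k) = (2 + k)*(9 + X) (K(X, k) = (X + 9)*(k + (-1 - 1*(-3))) = (9 + X)*(k + (-1 + 3)) = (9 + X)*(k + 2) = (9 + X)*(2 + k) = (2 + k)*(9 + X))
137*(67 + K(a(4), -12)) = 137*(67 + (18 + 2*0 + 9*(-12) + 0*(-12))) = 137*(67 + (18 + 0 - 108 + 0)) = 137*(67 - 90) = 137*(-23) = -3151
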